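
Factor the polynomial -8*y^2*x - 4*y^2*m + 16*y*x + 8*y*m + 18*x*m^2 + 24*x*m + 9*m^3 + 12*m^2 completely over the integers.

-(2*y - 3*m - 4)*(2*y + 3*m)*(2*x + m)

Group: 2*y*(-4*y*x - 2*y*m - 6*x*m - 3*m^2) + (-3*m - 4)*(-4*y*x - 2*y*m - 6*x*m - 3*m^2); both groups contain (-4*y*x - 2*y*m - 6*x*m - 3*m^2), so (2*y - 3*m - 4) is a factor with cofactor -4*y*x - 2*y*m - 6*x*m - 3*m^2.
The cofactor groups again: -4*y*x - 2*y*m - 6*x*m - 3*m^2 = -2*x*(2*y + 3*m) - m*(2*y + 3*m); both groups contain (2*y + 3*m), giving -(2*x + m)*(2*y + 3*m).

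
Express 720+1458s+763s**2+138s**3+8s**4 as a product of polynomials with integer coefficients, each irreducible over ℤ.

Testing divisors of the constant over divisors of the leading coefficient, s = -3/4 is a root, so (4s+3) divides it; the quotient is 2s**3+33s**2+166s+240.
Next, s = -5/2 is a root, so (2s+5) is a factor; dividing leaves s**2+14s+48.
The remaining quadratic factors as (s+8)(s+6).

(2s+5)(4s+3)(s+6)(s+8)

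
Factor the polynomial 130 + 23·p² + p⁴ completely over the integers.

(p² + 10)·(p² + 13)

Substitute u = p² to get a quadratic in u, then factor.
p² + 10 is irreducible over ℤ (always positive, so no real roots).
p² + 13 is irreducible over ℤ (always positive, so no real roots).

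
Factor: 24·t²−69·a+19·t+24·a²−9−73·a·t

Group: 8·a·(3·a−8·t−9) + (−3·t+1)·(3·a−8·t−9); both groups contain (3·a−8·t−9).

(3·a−8·t−9)·(8·a−3·t+1)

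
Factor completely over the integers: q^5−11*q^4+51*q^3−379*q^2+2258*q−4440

(q−4)*(q−5)*(q−6)*(q^2+4*q+37)

By the rational root theorem, q = 5 is a root, so (q−5) is a factor; dividing leaves q^4−6*q^3+21*q^2−274*q+888.
Continuing, q = 4 is a root, so (q−4) divides it; the quotient is q^3−2*q^2+13*q−222.
Then q = 6 is a root, so (q−6) is a factor; dividing leaves q^2+4*q+37.
The quadratic q^2+4*q+37 has discriminant −132 < 0 and is irreducible over ℤ.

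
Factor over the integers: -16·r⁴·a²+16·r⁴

-16·r⁴·(a+1)·(a-1)

Factor out 16·r⁴ first: what remains is -a²+1.
Recognize a difference of squares with the parts 1 and a.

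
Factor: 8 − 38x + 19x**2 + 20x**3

(4x − 1)(5x − 4)(x + 2)

By the rational root theorem, x = 1/4 is a root, so (4x − 1) is a factor; dividing leaves 5x**2 + 6x − 8.
The remaining quadratic factors as (5x − 4)(x + 2).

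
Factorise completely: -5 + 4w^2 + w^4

Substitute u = w^2 to get a quadratic in u, then factor.
w^2 + 5 is irreducible over ℤ (always positive, so no real roots).
w^2 - 1 is a difference of squares.

(w + 1)(w - 1)(w^2 + 5)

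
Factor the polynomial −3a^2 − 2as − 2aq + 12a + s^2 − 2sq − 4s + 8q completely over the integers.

−(3a − s + 2q)(a + s − 4)

Group: −3a(a + s − 4) + (s − 2q)(a + s − 4); both groups contain (a + s − 4).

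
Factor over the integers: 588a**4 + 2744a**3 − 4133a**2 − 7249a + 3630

Trying the rational-root candidates, a = 3/7 is a root, so (7a − 3) divides it; the quotient is 84a**3 + 428a**2 − 407a − 1210.
Then a = 11/6 is a root, so (6a − 11) is a factor; dividing leaves 14a**2 + 97a + 110.
The remaining quadratic factors as (7a + 10)(2a + 11).

(2a + 11)(6a − 11)(7a + 10)(7a − 3)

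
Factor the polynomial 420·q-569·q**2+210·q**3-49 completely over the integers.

(5·q-7)·(6·q-7)·(7·q-1)

Trying the rational-root candidates, q = 1/7 is a root, so (7·q-1) divides it; the quotient is 30·q**2-77·q+49.
The remaining quadratic factors as (6·q-7)(5·q-7).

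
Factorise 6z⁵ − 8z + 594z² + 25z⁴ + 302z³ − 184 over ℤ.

Testing divisors of the constant over divisors of the leading coefficient, z = −2 is a root, giving the factor (z + 2) and quotient 6z⁴ + 13z³ + 276z² + 42z − 92.
Next, z = −2/3 is a root, giving the factor (3z + 2) and quotient 2z³ + 3z² + 90z − 46.
Continuing, z = 1/2 is a root, so (2z − 1) is a factor; dividing leaves z² + 2z + 46.
The quadratic z² + 2z + 46 has discriminant −180 < 0 and is irreducible over ℤ.

(2z − 1)(3z + 2)(z + 2)(z² + 2z + 46)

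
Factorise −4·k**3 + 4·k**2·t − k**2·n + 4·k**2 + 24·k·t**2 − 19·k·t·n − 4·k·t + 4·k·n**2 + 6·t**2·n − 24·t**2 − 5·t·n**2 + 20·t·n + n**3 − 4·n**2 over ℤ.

−(4·k + n − 4)·(k − 3·t + n)·(k + 2·t − n)

Group: 4·k·(−k**2 + k·t + 6·t**2 − 5·t·n + n**2) + (n − 4)·(−k**2 + k·t + 6·t**2 − 5·t·n + n**2); both groups contain (−k**2 + k·t + 6·t**2 − 5·t·n + n**2), so (4·k + n − 4) is a factor with cofactor −k**2 + k·t + 6·t**2 − 5·t·n + n**2.
The cofactor groups again: −k**2 + k·t + 6·t**2 − 5·t·n + n**2 = −k·(k − 3·t + n) + (−2·t + n)·(k − 3·t + n); both groups contain (k − 3·t + n), giving −(k + 2·t − n)·(k − 3·t + n).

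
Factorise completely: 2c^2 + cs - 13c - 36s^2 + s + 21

Group: 2c(c - 4s - 3) + (9s - 7)(c - 4s - 3); both groups contain (c - 4s - 3).

(2c + 9s - 7)(c - 4s - 3)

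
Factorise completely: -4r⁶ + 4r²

Pull out the common factor 4r², leaving -r⁴ + 1.
Recognize a difference of squares with the parts 1 and r².
-r² + 1 is again a difference of squares: (-r + 1)(r + 1).

-4r²(r + 1)(r - 1)(r² + 1)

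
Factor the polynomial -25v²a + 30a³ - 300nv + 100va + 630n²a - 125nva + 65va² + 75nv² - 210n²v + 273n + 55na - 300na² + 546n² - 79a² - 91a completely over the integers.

Group: 5v(-42n² + 15nv + 20na - 21n - 5va - 2a² + 7a) + (-15a - 13)(-42n² + 15nv + 20na - 21n - 5va - 2a² + 7a); both groups contain (-42n² + 15nv + 20na - 21n - 5va - 2a² + 7a), so (5v - 15a - 13) is a factor with cofactor -42n² + 15nv + 20na - 21n - 5va - 2a² + 7a.
The cofactor groups again: -42n² + 15nv + 20na - 21n - 5va - 2a² + 7a = -14n(3n - a) + (5v + 2a - 7)(3n - a); both groups contain (3n - a), giving -(14n - 5v - 2a + 7)(3n - a).

-(5v - 15a - 13)(14n - 5v - 2a + 7)(3n - a)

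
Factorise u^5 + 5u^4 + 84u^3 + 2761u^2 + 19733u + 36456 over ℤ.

(u + 3)(u + 7)(u + 8)(u^2 - 13u + 217)

Testing divisors of the constant over divisors of the leading coefficient, u = -8 is a root, giving the factor (u + 8) and quotient u^4 - 3u^3 + 108u^2 + 1897u + 4557.
Then u = -7 is a root, giving the factor (u + 7) and quotient u^3 - 10u^2 + 178u + 651.
Then u = -3 is a root, so (u + 3) divides it; the quotient is u^2 - 13u + 217.
The quadratic u^2 - 13u + 217 has discriminant -699 < 0 and is irreducible over ℤ.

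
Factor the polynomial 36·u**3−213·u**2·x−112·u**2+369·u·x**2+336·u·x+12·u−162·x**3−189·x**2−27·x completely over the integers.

(4·u−9·x)·(9·u−6·x−1)·(u−3·x−3)

Group: 4·u·(9·u**2−33·u·x−28·u+18·x**2+21·x+3) − 9·x·(9·u**2−33·u·x−28·u+18·x**2+21·x+3); both groups contain (9·u**2−33·u·x−28·u+18·x**2+21·x+3), so (4·u−9·x) is a factor with cofactor 9·u**2−33·u·x−28·u+18·x**2+21·x+3.
The cofactor groups again: 9·u**2−33·u·x−28·u+18·x**2+21·x+3 = u·(9·u−6·x−1) + (−3·x−3)·(9·u−6·x−1); both groups contain (9·u−6·x−1), giving (u−3·x−3)·(9·u−6·x−1).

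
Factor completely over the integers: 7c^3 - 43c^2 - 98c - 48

Among the possible rational roots, c = 8 is a root, giving the factor (c - 8) and quotient 7c^2 + 13c + 6.
The remaining quadratic factors as (7c + 6)(c + 1).

(7c + 6)(c + 1)(c - 8)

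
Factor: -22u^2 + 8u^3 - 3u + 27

(2u - 3)(4u - 9)(u + 1)

Among the possible rational roots, u = 9/4 is a root, so (4u - 9) is a factor; dividing leaves 2u^2 - u - 3.
The remaining quadratic factors as (u + 1)(2u - 3).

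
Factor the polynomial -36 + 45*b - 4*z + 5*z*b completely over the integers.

Group as (5*z*b - 4*z) + (45*b - 36) = z*(5*b - 4) + 9*(5*b - 4).
Both groups share the factor (5*b - 4).

(5*b - 4)*(z + 9)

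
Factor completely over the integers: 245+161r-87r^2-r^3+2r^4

(2r-7)(r+1)(r+7)(r-5)

Testing divisors of the constant over divisors of the leading coefficient, r = -1 is a root, so (r+1) divides it; the quotient is 2r^3-3r^2-84r+245.
Then r = 7/2 is a root, giving the factor (2r-7) and quotient r^2+2r-35.
The remaining quadratic factors as (r+7)(r-5).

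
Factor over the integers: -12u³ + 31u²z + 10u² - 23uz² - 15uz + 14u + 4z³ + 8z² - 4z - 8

Group: 4u(-3u² + 7uz + u - 4z² + 4) + (-z - 2)(-3u² + 7uz + u - 4z² + 4); both groups contain (-3u² + 7uz + u - 4z² + 4), so (4u - z - 2) is a factor with cofactor -3u² + 7uz + u - 4z² + 4.
The cofactor groups again: -3u² + 7uz + u - 4z² + 4 = -u(3u - 4z - 4) + (z - 1)(3u - 4z - 4); both groups contain (3u - 4z - 4), giving -(u - z + 1)(3u - 4z - 4).

-(3u - 4z - 4)(4u - z - 2)(u - z + 1)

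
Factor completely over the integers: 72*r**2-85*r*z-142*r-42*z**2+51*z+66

Group: 9*r*(8*r+3*z-6) + (-14*z-11)*(8*r+3*z-6); both groups contain (8*r+3*z-6).

(8*r+3*z-6)*(9*r-14*z-11)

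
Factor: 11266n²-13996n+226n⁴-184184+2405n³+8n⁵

(2n+11)(4n-13)(n+14)(n²+12n+92)

Among the possible rational roots, n = -11/2 is a root, so (2n+11) divides it; the quotient is 4n⁴+91n³+702n²+1772n-16744.
Next, n = -14 is a root, so (n+14) is a factor; dividing leaves 4n³+35n²+212n-1196.
Continuing, n = 13/4 is a root, giving the factor (4n-13) and quotient n²+12n+92.
The quadratic n²+12n+92 has discriminant -224 < 0 and is irreducible over ℤ.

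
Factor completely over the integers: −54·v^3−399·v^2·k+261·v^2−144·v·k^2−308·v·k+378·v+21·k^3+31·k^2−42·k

Group: v·(−54·v^2−21·v·k−63·v+3·k^2+7·k) + (7·k−6)·(−54·v^2−21·v·k−63·v+3·k^2+7·k); both groups contain (−54·v^2−21·v·k−63·v+3·k^2+7·k), so (v+7·k−6) is a factor with cofactor −54·v^2−21·v·k−63·v+3·k^2+7·k.
The cofactor groups again: −54·v^2−21·v·k−63·v+3·k^2+7·k = −6·v·(9·v−k) + (−3·k−7)·(9·v−k); both groups contain (9·v−k), giving −(6·v+3·k+7)·(9·v−k).

−(9·v−k)·(6·v+3·k+7)·(v+7·k−6)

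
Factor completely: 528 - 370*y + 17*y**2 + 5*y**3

Trying the rational-root candidates, y = 8/5 is a root, so (5*y - 8) is a factor; dividing leaves y**2 + 5*y - 66.
The remaining quadratic factors as (y + 11)(y - 6).

(5*y - 8)*(y + 11)*(y - 6)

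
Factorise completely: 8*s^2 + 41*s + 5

Need a pair with product 8·5 = 40 and sum 41: that's 1 and 40.
Split the middle term: 8*s^2 + s + 40*s + 5 = s*(8*s + 1) + 5*(8*s + 1).

(8*s + 1)*(s + 5)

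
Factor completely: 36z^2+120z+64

4(3z+2)(3z+8)

Pull out the common factor 4, then factor the remaining trinomial.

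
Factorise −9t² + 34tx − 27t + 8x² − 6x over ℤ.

Group: −9t(t − 4x + 3) − 2x(t − 4x + 3); both groups contain (t − 4x + 3).

−(9t + 2x)(t − 4x + 3)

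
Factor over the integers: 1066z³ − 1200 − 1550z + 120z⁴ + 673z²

Testing divisors of the constant over divisors of the leading coefficient, z = 6/5 is a root, so (5z − 6) divides it; the quotient is 24z³ + 242z² + 425z + 200.
Continuing, z = −5/4 is a root, so (4z + 5) is a factor; dividing leaves 6z² + 53z + 40.
The remaining quadratic factors as (6z + 5)(z + 8).

(4z + 5)(5z − 6)(6z + 5)(z + 8)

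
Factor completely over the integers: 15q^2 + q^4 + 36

Substitute u = q^2 to get a quadratic in u, then factor.
q^2 + 12 is irreducible over ℤ (always positive, so no real roots).
q^2 + 3 is irreducible over ℤ (always positive, so no real roots).

(q^2 + 12)(q^2 + 3)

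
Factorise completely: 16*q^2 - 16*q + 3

Need a pair with product 16·3 = 48 and sum -16: that's -4 and -12.
Split the middle term: 16*q^2 - 4*q - 12*q + 3 = 4*q*(4*q - 1) - 3*(4*q - 1).

(4*q - 1)*(4*q - 3)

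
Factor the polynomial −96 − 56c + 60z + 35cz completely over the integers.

Group as (35cz − 56c) + (60z − 96) = 7c(5z − 8) + 12(5z − 8).
Both groups share the factor (5z − 8).

(5z − 8)(7c + 12)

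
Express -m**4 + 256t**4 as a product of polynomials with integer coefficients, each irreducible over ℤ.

(4t)⁴ − (m)⁴ = ((4t)² − (m)²)((4t)² + (m)²); the first factor splits again, the second (16t**2 + m**2) is irreducible.

(4t - m)(4t + m)(16t**2 + m**2)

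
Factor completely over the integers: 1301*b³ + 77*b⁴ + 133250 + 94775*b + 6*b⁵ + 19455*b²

(2*b + 5)*(3*b + 13)*(b + 10)*(b² - 4*b + 205)

Trying the rational-root candidates, b = -13/3 is a root, so (3*b + 13) is a factor; dividing leaves 2*b⁴ + 17*b³ + 360*b² + 4925*b + 10250.
Then b = -10 is a root, giving the factor (b + 10) and quotient 2*b³ - 3*b² + 390*b + 1025.
Then b = -5/2 is a root, giving the factor (2*b + 5) and quotient b² - 4*b + 205.
The quadratic b² - 4*b + 205 has discriminant -804 < 0 and is irreducible over ℤ.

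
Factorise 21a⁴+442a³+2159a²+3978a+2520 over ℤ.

By the rational root theorem, a = −7/3 is a root, giving the factor (3a+7) and quotient 7a³+131a²+414a+360.
Next, a = −15 is a root, so (a+15) divides it; the quotient is 7a²+26a+24.
The remaining quadratic factors as (7a+12)(a+2).

(3a+7)(7a+12)(a+15)(a+2)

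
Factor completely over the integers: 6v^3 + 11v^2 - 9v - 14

(6v - 7)(v + 1)(v + 2)

Among the possible rational roots, v = -2 is a root, so (v + 2) divides it; the quotient is 6v^2 - v - 7.
The remaining quadratic factors as (6v - 7)(v + 1).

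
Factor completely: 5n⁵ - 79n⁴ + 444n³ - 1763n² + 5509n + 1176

(5n + 1)(n - 7)(n - 8)(n² - n + 21)

By the rational root theorem, n = 8 is a root, so (n - 8) is a factor; dividing leaves 5n⁴ - 39n³ + 132n² - 707n - 147.
Next, n = -1/5 is a root, so (5n + 1) divides it; the quotient is n³ - 8n² + 28n - 147.
Continuing, n = 7 is a root, giving the factor (n - 7) and quotient n² - n + 21.
The quadratic n² - n + 21 has discriminant -83 < 0 and is irreducible over ℤ.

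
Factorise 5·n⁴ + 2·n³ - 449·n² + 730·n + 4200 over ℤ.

(5·n + 12)·(n + 10)·(n - 5)·(n - 7)

Testing divisors of the constant over divisors of the leading coefficient, n = 7 is a root, so (n - 7) divides it; the quotient is 5·n³ + 37·n² - 190·n - 600.
Continuing, n = 5 is a root, so (n - 5) divides it; the quotient is 5·n² + 62·n + 120.
The remaining quadratic factors as (n + 10)(5·n + 12).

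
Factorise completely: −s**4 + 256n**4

(4n + s)(4n − s)(16n**2 + s**2)

Difference of squares twice: with A = 4n and B = s, A⁴ − B⁴ = (A² − B²)(A² + B²), and A² − B² factors again.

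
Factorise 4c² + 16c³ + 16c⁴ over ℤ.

Pull out the common factor 4c², leaving 4c² + 4c + 1.
Recognize a perfect-square trinomial with the parts 1 and 2c.

4c²(2c + 1)²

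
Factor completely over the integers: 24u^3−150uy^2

Every term has a factor of 6u. Then 4u^2−25y^2 = (2u)² − (5y)².

6u(2u+5y)(2u−5y)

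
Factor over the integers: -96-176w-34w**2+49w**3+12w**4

Trying the rational-root candidates, w = 2 is a root, so (w-2) is a factor; dividing leaves 12w**3+73w**2+112w+48.
Then w = -3/4 is a root, so (4w+3) is a factor; dividing leaves 3w**2+16w+16.
The remaining quadratic factors as (w+4)(3w+4).

(3w+4)(4w+3)(w+4)(w-2)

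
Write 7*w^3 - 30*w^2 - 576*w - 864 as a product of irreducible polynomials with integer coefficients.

Among the possible rational roots, w = 12 is a root, so (w - 12) divides it; the quotient is 7*w^2 + 54*w + 72.
The remaining quadratic factors as (7*w + 12)(w + 6).

(7*w + 12)*(w + 6)*(w - 12)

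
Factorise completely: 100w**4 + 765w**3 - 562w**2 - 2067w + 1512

Among the possible rational roots, w = 7/5 is a root, so (5w - 7) divides it; the quotient is 20w**3 + 181w**2 + 141w - 216.
Continuing, w = -9/5 is a root, giving the factor (5w + 9) and quotient 4w**2 + 29w - 24.
The remaining quadratic factors as (4w - 3)(w + 8).

(4w - 3)(5w + 9)(5w - 7)(w + 8)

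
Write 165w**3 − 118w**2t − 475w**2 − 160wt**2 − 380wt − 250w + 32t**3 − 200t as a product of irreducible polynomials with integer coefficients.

Group: 11w(15w**2 − 8wt − 50w − 16t**2 − 40t) + (−2t + 5)(15w**2 − 8wt − 50w − 16t**2 − 40t); both groups contain (15w**2 − 8wt − 50w − 16t**2 − 40t), so (11w − 2t + 5) is a factor with cofactor 15w**2 − 8wt − 50w − 16t**2 − 40t.
The cofactor groups again: 15w**2 − 8wt − 50w − 16t**2 − 40t = 5w(3w − 4t − 10) + 4t(3w − 4t − 10); both groups contain (3w − 4t − 10), giving (5w + 4t)(3w − 4t − 10).

(11w − 2t + 5)(3w − 4t − 10)(5w + 4t)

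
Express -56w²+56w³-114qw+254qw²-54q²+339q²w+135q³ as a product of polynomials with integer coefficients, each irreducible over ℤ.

Group: 3q(45q²+53qw-18q+14w²-14w) + 4w(45q²+53qw-18q+14w²-14w); both groups contain (45q²+53qw-18q+14w²-14w), so (3q+4w) is a factor with cofactor 45q²+53qw-18q+14w²-14w.
The cofactor groups again: 45q²+53qw-18q+14w²-14w = 5q(9q+7w) + (2w-2)(9q+7w); both groups contain (9q+7w), giving (5q+2w-2)(9q+7w).

(3q+4w)(5q+2w-2)(9q+7w)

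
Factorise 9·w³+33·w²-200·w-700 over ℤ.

By the rational root theorem, w = -5 is a root, so (w+5) is a factor; dividing leaves 9·w²-12·w-140.
The remaining quadratic factors as (3·w-14)(3·w+10).

(3·w+10)·(3·w-14)·(w+5)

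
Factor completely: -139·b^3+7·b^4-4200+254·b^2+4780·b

Trying the rational-root candidates, b = 10 is a root, giving the factor (b-10) and quotient 7·b^3-69·b^2-436·b+420.
Continuing, b = 14 is a root, giving the factor (b-14) and quotient 7·b^2+29·b-30.
The remaining quadratic factors as (7·b-6)(b+5).

(7·b-6)·(b+5)·(b-10)·(b-14)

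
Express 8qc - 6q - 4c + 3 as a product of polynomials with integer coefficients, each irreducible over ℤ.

Group as (8qc - 6q) + (-4c + 3) = 2q(4c - 3) - (4c - 3).
Both groups share the factor (4c - 3).

(2q - 1)(4c - 3)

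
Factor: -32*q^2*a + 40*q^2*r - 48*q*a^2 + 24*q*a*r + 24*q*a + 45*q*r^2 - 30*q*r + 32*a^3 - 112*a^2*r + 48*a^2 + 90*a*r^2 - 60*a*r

Group: 4*a*(-8*q^2 - 12*q*a - 9*q*r + 6*q + 8*a^2 - 18*a*r + 12*a) - 5*r*(-8*q^2 - 12*q*a - 9*q*r + 6*q + 8*a^2 - 18*a*r + 12*a); both groups contain (-8*q^2 - 12*q*a - 9*q*r + 6*q + 8*a^2 - 18*a*r + 12*a), so (4*a - 5*r) is a factor with cofactor -8*q^2 - 12*q*a - 9*q*r + 6*q + 8*a^2 - 18*a*r + 12*a.
The cofactor groups again: -8*q^2 - 12*q*a - 9*q*r + 6*q + 8*a^2 - 18*a*r + 12*a = -q*(8*q - 4*a + 9*r - 6) - 2*a*(8*q - 4*a + 9*r - 6); both groups contain (8*q - 4*a + 9*r - 6), giving -(q + 2*a)*(8*q - 4*a + 9*r - 6).

-(8*q - 4*a + 9*r - 6)*(q + 2*a)*(4*a - 5*r)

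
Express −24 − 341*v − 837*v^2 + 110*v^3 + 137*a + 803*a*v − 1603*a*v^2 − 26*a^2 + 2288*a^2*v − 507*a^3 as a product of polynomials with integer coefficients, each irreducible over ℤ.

−(13*a − 10*v − 3)*(13*a − v + 8)*(3*a − 11*v − 1)

Group: 3*a*(−169*a^2 + 143*a*v − 65*a − 10*v^2 + 77*v + 24) + (−11*v − 1)*(−169*a^2 + 143*a*v − 65*a − 10*v^2 + 77*v + 24); both groups contain (−169*a^2 + 143*a*v − 65*a − 10*v^2 + 77*v + 24), so (3*a − 11*v − 1) is a factor with cofactor −169*a^2 + 143*a*v − 65*a − 10*v^2 + 77*v + 24.
The cofactor groups again: −169*a^2 + 143*a*v − 65*a − 10*v^2 + 77*v + 24 = −13*a*(13*a − 10*v − 3) + (v − 8)*(13*a − 10*v − 3); both groups contain (13*a − 10*v − 3), giving −(13*a − v + 8)*(13*a − 10*v − 3).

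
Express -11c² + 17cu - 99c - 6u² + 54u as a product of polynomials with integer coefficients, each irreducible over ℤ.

-(11c - 6u)(c - u + 9)

Group: -c(11c - 6u) + (u - 9)(11c - 6u); both groups contain (11c - 6u).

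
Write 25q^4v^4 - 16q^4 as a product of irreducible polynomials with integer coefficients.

Every term has a factor of q^4; factoring it out leaves 25v^4 - 16.
Recognize a difference of squares with the parts 5v^2 and 4.

q^4(5v^2 + 4)(5v^2 - 4)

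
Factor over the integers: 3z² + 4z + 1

Need a pair with product 3·1 = 3 and sum 4: that's 3 and 1.
Split the middle term: 3z² + 3z + z + 1 = 3z(z + 1) + (z + 1).

(3z + 1)(z + 1)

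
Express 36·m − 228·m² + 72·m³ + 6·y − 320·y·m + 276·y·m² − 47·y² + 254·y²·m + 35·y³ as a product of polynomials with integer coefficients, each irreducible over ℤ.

Group: 7·y·(5·y² + 32·y·m − 6·y + 12·m² − 36·m) + (6·m − 1)·(5·y² + 32·y·m − 6·y + 12·m² − 36·m); both groups contain (5·y² + 32·y·m − 6·y + 12·m² − 36·m), so (7·y + 6·m − 1) is a factor with cofactor 5·y² + 32·y·m − 6·y + 12·m² − 36·m.
The cofactor groups again: 5·y² + 32·y·m − 6·y + 12·m² − 36·m = 5·y·(y + 6·m) + (2·m − 6)·(y + 6·m); both groups contain (y + 6·m), giving (5·y + 2·m − 6)·(y + 6·m).

(5·y + 2·m − 6)·(7·y + 6·m − 1)·(y + 6·m)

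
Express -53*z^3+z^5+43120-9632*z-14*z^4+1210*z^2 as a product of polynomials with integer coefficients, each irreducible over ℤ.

By the rational root theorem, z = 14 is a root, giving the factor (z-14) and quotient z^4-53*z^2+468*z-3080.
Then z = 7 is a root, giving the factor (z-7) and quotient z^3+7*z^2-4*z+440.
Then z = -11 is a root, giving the factor (z+11) and quotient z^2-4*z+40.
The quadratic z^2-4*z+40 has discriminant -144 < 0 and is irreducible over ℤ.

(z+11)*(z-14)*(z-7)*(z^2-4*z+40)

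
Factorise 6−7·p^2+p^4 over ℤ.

Substitute u = p^2 to get a quadratic in u, then factor.
p^2−1 is a difference of squares.
p^2−6 is irreducible over ℤ (6 is not a perfect square).

(p+1)·(p−1)·(p^2−6)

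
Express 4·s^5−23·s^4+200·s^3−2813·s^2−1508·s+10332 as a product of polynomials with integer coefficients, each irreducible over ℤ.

Testing divisors of the constant over divisors of the leading coefficient, s = 9 is a root, so (s−9) divides it; the quotient is 4·s^4+13·s^3+317·s^2+40·s−1148.
Next, s = −2 is a root, giving the factor (s+2) and quotient 4·s^3+5·s^2+307·s−574.
Then s = 7/4 is a root, so (4·s−7) is a factor; dividing leaves s^2+3·s+82.
The quadratic s^2+3·s+82 has discriminant −319 < 0 and is irreducible over ℤ.

(4·s−7)·(s+2)·(s−9)·(s^2+3·s+82)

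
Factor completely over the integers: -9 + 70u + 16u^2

Need a pair with product 16·(-9) = -144 and sum 70: that's 72 and -2.
Split the middle term: 16u^2 + 72u - 2u - 9 = 8u(2u + 9) - (2u + 9).

(2u + 9)(8u - 1)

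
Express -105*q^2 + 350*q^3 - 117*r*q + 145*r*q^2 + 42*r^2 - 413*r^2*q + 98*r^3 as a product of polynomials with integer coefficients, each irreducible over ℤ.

Group: 2*r*(49*r^2 - 35*r*q + 21*r - 50*q^2 + 15*q) - 7*q*(49*r^2 - 35*r*q + 21*r - 50*q^2 + 15*q); both groups contain (49*r^2 - 35*r*q + 21*r - 50*q^2 + 15*q), so (2*r - 7*q) is a factor with cofactor 49*r^2 - 35*r*q + 21*r - 50*q^2 + 15*q.
The cofactor groups again: 49*r^2 - 35*r*q + 21*r - 50*q^2 + 15*q = 7*r*(7*r - 10*q + 3) + 5*q*(7*r - 10*q + 3); both groups contain (7*r - 10*q + 3), giving (7*r + 5*q)*(7*r - 10*q + 3).

(7*r - 10*q + 3)*(2*r - 7*q)*(7*r + 5*q)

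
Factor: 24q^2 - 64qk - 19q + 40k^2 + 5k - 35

Group: 8q(3q - 5k - 5) + (-8k + 7)(3q - 5k - 5); both groups contain (3q - 5k - 5).

(3q - 5k - 5)(8q - 8k + 7)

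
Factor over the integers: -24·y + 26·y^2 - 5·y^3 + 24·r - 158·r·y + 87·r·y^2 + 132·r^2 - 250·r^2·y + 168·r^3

Group: 12·r·(14·r^2 - 15·r·y + 4·r + y^2 - 4·y) + (-5·y + 6)·(14·r^2 - 15·r·y + 4·r + y^2 - 4·y); both groups contain (14·r^2 - 15·r·y + 4·r + y^2 - 4·y), so (12·r - 5·y + 6) is a factor with cofactor 14·r^2 - 15·r·y + 4·r + y^2 - 4·y.
The cofactor groups again: 14·r^2 - 15·r·y + 4·r + y^2 - 4·y = r·(14·r - y + 4) - y·(14·r - y + 4); both groups contain (14·r - y + 4), giving (r - y)·(14·r - y + 4).

(12·r - 5·y + 6)·(14·r - y + 4)·(r - y)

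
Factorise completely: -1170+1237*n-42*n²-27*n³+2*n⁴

Trying the rational-root candidates, n = 1 is a root, giving the factor (n-1) and quotient 2*n³-25*n²-67*n+1170.
Continuing, n = 9 is a root, giving the factor (n-9) and quotient 2*n²-7*n-130.
The remaining quadratic factors as (n-10)(2*n+13).

(2*n+13)*(n-1)*(n-10)*(n-9)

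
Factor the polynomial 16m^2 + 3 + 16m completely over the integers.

(4m + 1)(4m + 3)

Need a pair with product 16·3 = 48 and sum 16: that's 4 and 12.
Split the middle term: 16m^2 + 4m + 12m + 3 = 4m(4m + 1) + 3(4m + 1).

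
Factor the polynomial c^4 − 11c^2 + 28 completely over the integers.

(c + 2)(c − 2)(c^2 − 7)

Substitute u = c^2 to get a quadratic in u, then factor.
c^2 − 7 is irreducible over ℤ (7 is not a perfect square).
c^2 − 4 is a difference of squares.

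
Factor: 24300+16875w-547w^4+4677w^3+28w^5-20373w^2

(4w-9)(7w+5)(w-9)(w^2-9w+60)

Trying the rational-root candidates, w = -5/7 is a root, so (7w+5) divides it; the quotient is 4w^4-81w^3+726w^2-3429w+4860.
Then w = 9/4 is a root, so (4w-9) divides it; the quotient is w^3-18w^2+141w-540.
Then w = 9 is a root, so (w-9) is a factor; dividing leaves w^2-9w+60.
The quadratic w^2-9w+60 has discriminant -159 < 0 and is irreducible over ℤ.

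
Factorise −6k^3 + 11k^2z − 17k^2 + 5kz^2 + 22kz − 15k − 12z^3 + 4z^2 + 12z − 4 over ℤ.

Group: 3k(−2k^2 + kz − 3k + 3z^2 + 2z − 1) + (−4z + 4)(−2k^2 + kz − 3k + 3z^2 + 2z − 1); both groups contain (−2k^2 + kz − 3k + 3z^2 + 2z − 1), so (3k − 4z + 4) is a factor with cofactor −2k^2 + kz − 3k + 3z^2 + 2z − 1.
The cofactor groups again: −2k^2 + kz − 3k + 3z^2 + 2z − 1 = −2k(k + z + 1) + (3z − 1)(k + z + 1); both groups contain (k + z + 1), giving −(2k − 3z + 1)(k + z + 1).

−(2k − 3z + 1)(3k − 4z + 4)(k + z + 1)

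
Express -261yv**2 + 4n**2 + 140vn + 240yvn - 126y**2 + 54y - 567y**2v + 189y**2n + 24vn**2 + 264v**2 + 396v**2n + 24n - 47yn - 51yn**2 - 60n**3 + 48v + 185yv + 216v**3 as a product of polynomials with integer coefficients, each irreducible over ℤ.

-(9v - 3n + 2)(7y - 3v - 5n - 3)(9y + 8v + 4n)

Group: 7y(-81yv + 27yn - 18y - 72v**2 - 12vn - 16v + 12n**2 - 8n) + (-3v - 5n - 3)(-81yv + 27yn - 18y - 72v**2 - 12vn - 16v + 12n**2 - 8n); both groups contain (-81yv + 27yn - 18y - 72v**2 - 12vn - 16v + 12n**2 - 8n), so (7y - 3v - 5n - 3) is a factor with cofactor -81yv + 27yn - 18y - 72v**2 - 12vn - 16v + 12n**2 - 8n.
The cofactor groups again: -81yv + 27yn - 18y - 72v**2 - 12vn - 16v + 12n**2 - 8n = -9y(9v - 3n + 2) + (-8v - 4n)(9v - 3n + 2); both groups contain (9v - 3n + 2), giving -(9y + 8v + 4n)(9v - 3n + 2).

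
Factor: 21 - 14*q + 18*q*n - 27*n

Group as (18*q*n - 14*q) + (-27*n + 21) = 2*q*(9*n - 7) - 3*(9*n - 7).
Both groups share the factor (9*n - 7).

(2*q - 3)*(9*n - 7)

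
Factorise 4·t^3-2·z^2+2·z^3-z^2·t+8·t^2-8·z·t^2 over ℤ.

(z-2·t)·(2·z-t-2)·(z+2·t)

Group: 2·z·(z^2-4·t^2) + (-t-2)·(z^2-4·t^2); both groups contain (z^2-4·t^2), so (2·z-t-2) is a factor with cofactor z^2-4·t^2.
The cofactor groups again: z^2-4·t^2 = z·(z-2·t) + 2·t·(z-2·t); both groups contain (z-2·t), giving (z+2·t)·(z-2·t).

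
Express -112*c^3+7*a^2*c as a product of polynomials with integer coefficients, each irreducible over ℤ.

7*c*(a+4*c)*(a-4*c)

Every term has a factor of 7*c. Then a^2-16*c^2 = (a)² − (4*c)².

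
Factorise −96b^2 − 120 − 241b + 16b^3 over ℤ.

(4b + 3)(4b + 5)(b − 8)

Among the possible rational roots, b = 8 is a root, so (b − 8) divides it; the quotient is 16b^2 + 32b + 15.
The remaining quadratic factors as (4b + 3)(4b + 5).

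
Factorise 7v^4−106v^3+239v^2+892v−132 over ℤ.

(7v−1)(v+2)(v−11)(v−6)

Trying the rational-root candidates, v = 11 is a root, so (v−11) divides it; the quotient is 7v^3−29v^2−80v+12.
Continuing, v = 6 is a root, so (v−6) divides it; the quotient is 7v^2+13v−2.
The remaining quadratic factors as (7v−1)(v+2).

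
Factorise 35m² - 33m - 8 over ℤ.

(5m + 1)(7m - 8)

Need a pair with product 35·(-8) = -280 and sum -33: that's 7 and -40.
Split the middle term: 35m² + 7m - 40m - 8 = 7m(5m + 1) - 8(5m + 1).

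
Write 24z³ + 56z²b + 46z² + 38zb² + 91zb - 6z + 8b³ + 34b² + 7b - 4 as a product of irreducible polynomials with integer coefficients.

(4z + 2b + 1)(3z + 4b - 1)(2z + b + 4)

Group: 2z(12z² + 22zb - z + 8b² + 2b - 1) + (b + 4)(12z² + 22zb - z + 8b² + 2b - 1); both groups contain (12z² + 22zb - z + 8b² + 2b - 1), so (2z + b + 4) is a factor with cofactor 12z² + 22zb - z + 8b² + 2b - 1.
The cofactor groups again: 12z² + 22zb - z + 8b² + 2b - 1 = 3z(4z + 2b + 1) + (4b - 1)(4z + 2b + 1); both groups contain (4z + 2b + 1), giving (3z + 4b - 1)(4z + 2b + 1).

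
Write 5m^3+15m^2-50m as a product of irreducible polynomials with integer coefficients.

5m(m+5)(m-2)

Pull out the common factor 5m, then factor the remaining trinomial.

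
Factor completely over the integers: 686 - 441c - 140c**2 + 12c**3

By the rational root theorem, c = 14 is a root, so (c - 14) is a factor; dividing leaves 12c**2 + 28c - 49.
The remaining quadratic factors as (2c + 7)(6c - 7).

(2c + 7)(6c - 7)(c - 14)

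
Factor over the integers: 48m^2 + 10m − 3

Need a pair with product 48·(−3) = −144 and sum 10: that's −8 and 18.
Split the middle term: 48m^2 − 8m + 18m − 3 = 8m(6m − 1) + 3(6m − 1).

(6m − 1)(8m + 3)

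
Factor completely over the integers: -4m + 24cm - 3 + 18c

(4m + 3)(6c - 1)

Group as (24cm + 18c) + (-4m - 3) = 6c(4m + 3) - (4m + 3).
Both groups share the factor (4m + 3).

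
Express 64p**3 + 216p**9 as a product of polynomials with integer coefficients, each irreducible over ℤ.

Pull out the common factor 8p**3, leaving 27p**6 + 8.
Recognize a sum of cubes with the parts 3p**2 and 2.

8p**3(3p**2 + 2)(9p**4 - 6p**2 + 4)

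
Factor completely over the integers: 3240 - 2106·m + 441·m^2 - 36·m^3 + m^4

Trying the rational-root candidates, m = 12 is a root, so (m - 12) divides it; the quotient is m^3 - 24·m^2 + 153·m - 270.
Continuing, m = 15 is a root, so (m - 15) is a factor; dividing leaves m^2 - 9·m + 18.
The remaining quadratic factors as (m - 6)(m - 3).

(m - 12)·(m - 15)·(m - 3)·(m - 6)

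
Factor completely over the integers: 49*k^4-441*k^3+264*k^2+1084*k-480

Testing divisors of the constant over divisors of the leading coefficient, k = 8 is a root, giving the factor (k-8) and quotient 49*k^3-49*k^2-128*k+60.
Continuing, k = 2 is a root, so (k-2) divides it; the quotient is 49*k^2+49*k-30.
The remaining quadratic factors as (7*k-3)(7*k+10).

(7*k+10)*(7*k-3)*(k-2)*(k-8)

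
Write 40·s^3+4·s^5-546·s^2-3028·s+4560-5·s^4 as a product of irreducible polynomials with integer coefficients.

(4·s-5)·(s+4)·(s-6)·(s^2+2·s+38)

Among the possible rational roots, s = 5/4 is a root, giving the factor (4·s-5) and quotient s^4+10·s^2-124·s-912.
Then s = -4 is a root, giving the factor (s+4) and quotient s^3-4·s^2+26·s-228.
Next, s = 6 is a root, so (s-6) is a factor; dividing leaves s^2+2·s+38.
The quadratic s^2+2·s+38 has discriminant -148 < 0 and is irreducible over ℤ.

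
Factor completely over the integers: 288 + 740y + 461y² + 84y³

Testing divisors of the constant over divisors of the leading coefficient, y = −4/7 is a root, so (7y + 4) is a factor; dividing leaves 12y² + 59y + 72.
The remaining quadratic factors as (3y + 8)(4y + 9).

(3y + 8)(4y + 9)(7y + 4)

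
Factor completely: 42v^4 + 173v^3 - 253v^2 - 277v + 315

By the rational root theorem, v = 7/6 is a root, so (6v - 7) is a factor; dividing leaves 7v^3 + 37v^2 + v - 45.
Then v = -9/7 is a root, so (7v + 9) divides it; the quotient is v^2 + 4v - 5.
The remaining quadratic factors as (v - 1)(v + 5).

(6v - 7)(7v + 9)(v + 5)(v - 1)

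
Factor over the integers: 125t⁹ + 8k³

(5t³ + 2k)(25t⁶ - 10t³k + 4k²)

Recognize a sum of cubes with the parts 5t³ and 2k.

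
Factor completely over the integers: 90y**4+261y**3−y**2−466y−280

(3y−4)(5y+7)(6y+5)(y+2)

By the rational root theorem, y = 4/3 is a root, so (3y−4) is a factor; dividing leaves 30y**3+127y**2+169y+70.
Continuing, y = −5/6 is a root, so (6y+5) is a factor; dividing leaves 5y**2+17y+14.
The remaining quadratic factors as (5y+7)(y+2).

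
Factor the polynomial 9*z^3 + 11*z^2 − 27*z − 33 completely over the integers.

(9*z + 11)*(z^2 − 3)

Group as (9*z^3 − 27*z) + (11*z^2 − 33) = 9*z*(z^2 − 3) + 11*(z^2 − 3).
Both groups share the factor (z^2 − 3).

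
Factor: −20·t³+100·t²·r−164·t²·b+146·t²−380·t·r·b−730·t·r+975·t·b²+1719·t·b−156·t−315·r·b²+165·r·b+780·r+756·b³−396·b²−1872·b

Group: 10·t·(−2·t²+10·t·r−15·t·b+12·t−45·r·b−60·r+108·b²+144·b) + (7·b−13)·(−2·t²+10·t·r−15·t·b+12·t−45·r·b−60·r+108·b²+144·b); both groups contain (−2·t²+10·t·r−15·t·b+12·t−45·r·b−60·r+108·b²+144·b), so (10·t+7·b−13) is a factor with cofactor −2·t²+10·t·r−15·t·b+12·t−45·r·b−60·r+108·b²+144·b.
The cofactor groups again: −2·t²+10·t·r−15·t·b+12·t−45·r·b−60·r+108·b²+144·b = −t·(2·t−9·b−12) + (5·r−12·b)·(2·t−9·b−12); both groups contain (2·t−9·b−12), giving −(t−5·r+12·b)·(2·t−9·b−12).

−(2·t−9·b−12)·(t−5·r+12·b)·(10·t+7·b−13)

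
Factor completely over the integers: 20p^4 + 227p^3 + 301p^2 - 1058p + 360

Among the possible rational roots, p = 2/5 is a root, so (5p - 2) divides it; the quotient is 4p^3 + 47p^2 + 79p - 180.
Next, p = -4 is a root, so (p + 4) divides it; the quotient is 4p^2 + 31p - 45.
The remaining quadratic factors as (p + 9)(4p - 5).

(4p - 5)(5p - 2)(p + 4)(p + 9)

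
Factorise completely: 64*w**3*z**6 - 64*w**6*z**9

Pull out the common factor 64*w**3*z**6, leaving -w**3*z**3 + 1.
Recognize a difference of cubes with the parts 1 and w*z.

-64*w**3*z**6*(w*z - 1)*(w**2*z**2 + w*z + 1)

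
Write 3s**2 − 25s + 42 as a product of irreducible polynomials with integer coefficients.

(3s − 7)(s − 6)

Need a pair with product 3·42 = 126 and sum −25: that's −7 and −18.
Split the middle term: 3s**2 − 7s − 18s + 42 = s(3s − 7) − 6(3s − 7).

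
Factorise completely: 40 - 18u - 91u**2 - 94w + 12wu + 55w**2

Group: 11w(5w + 7u - 4) + (-13u - 10)(5w + 7u - 4); both groups contain (5w + 7u - 4).

(11w - 13u - 10)(5w + 7u - 4)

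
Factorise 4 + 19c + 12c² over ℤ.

Need a pair with product 12·4 = 48 and sum 19: that's 3 and 16.
Split the middle term: 12c² + 3c + 16c + 4 = 3c(4c + 1) + 4(4c + 1).

(3c + 4)(4c + 1)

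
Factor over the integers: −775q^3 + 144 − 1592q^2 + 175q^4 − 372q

Trying the rational-root candidates, q = −4/7 is a root, so (7q + 4) is a factor; dividing leaves 25q^3 − 125q^2 − 156q + 36.
Continuing, q = −6/5 is a root, so (5q + 6) divides it; the quotient is 5q^2 − 31q + 6.
The remaining quadratic factors as (q − 6)(5q − 1).

(5q + 6)(5q − 1)(7q + 4)(q − 6)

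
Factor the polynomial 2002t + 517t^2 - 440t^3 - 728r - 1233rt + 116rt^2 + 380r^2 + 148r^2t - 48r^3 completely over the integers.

Group: 4r(-12r^2 + 13rt + 56r + 55t^2 - 154t) + (-8t - 13)(-12r^2 + 13rt + 56r + 55t^2 - 154t); both groups contain (-12r^2 + 13rt + 56r + 55t^2 - 154t), so (4r - 8t - 13) is a factor with cofactor -12r^2 + 13rt + 56r + 55t^2 - 154t.
The cofactor groups again: -12r^2 + 13rt + 56r + 55t^2 - 154t = -3r(4r - 11t) + (-5t + 14)(4r - 11t); both groups contain (4r - 11t), giving -(3r + 5t - 14)(4r - 11t).

-(3r + 5t - 14)(4r - 11t)(4r - 8t - 13)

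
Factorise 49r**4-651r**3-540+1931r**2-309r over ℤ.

Among the possible rational roots, r = 5/7 is a root, so (7r-5) divides it; the quotient is 7r**3-88r**2+213r+108.
Then r = 4 is a root, giving the factor (r-4) and quotient 7r**2-60r-27.
The remaining quadratic factors as (r-9)(7r+3).

(7r+3)(7r-5)(r-4)(r-9)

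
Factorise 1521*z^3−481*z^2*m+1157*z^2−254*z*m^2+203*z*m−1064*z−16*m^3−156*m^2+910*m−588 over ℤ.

(13*z−8*m+6)*(9*z+2*m−7)*(13*z+m+14)

Group: 13*z*(117*z^2−46*z*m−37*z−16*m^2+68*m−42) + (m+14)*(117*z^2−46*z*m−37*z−16*m^2+68*m−42); both groups contain (117*z^2−46*z*m−37*z−16*m^2+68*m−42), so (13*z+m+14) is a factor with cofactor 117*z^2−46*z*m−37*z−16*m^2+68*m−42.
The cofactor groups again: 117*z^2−46*z*m−37*z−16*m^2+68*m−42 = 9*z*(13*z−8*m+6) + (2*m−7)*(13*z−8*m+6); both groups contain (13*z−8*m+6), giving (9*z+2*m−7)*(13*z−8*m+6).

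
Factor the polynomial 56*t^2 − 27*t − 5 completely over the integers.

(7*t + 1)*(8*t − 5)

Need a pair with product 56·(−5) = −280 and sum −27: that's 8 and −35.
Split the middle term: 56*t^2 + 8*t − 35*t − 5 = 8*t*(7*t + 1) − 5*(7*t + 1).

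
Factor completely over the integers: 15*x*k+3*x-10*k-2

Group as (15*x*k+3*x) + (-10*k-2) = 3*x*(5*k+1) - 2*(5*k+1).
Both groups share the factor (5*k+1).

(3*x-2)*(5*k+1)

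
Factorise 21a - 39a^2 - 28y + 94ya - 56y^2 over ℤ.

Group: -4y(14y - 13a + 7) + 3a(14y - 13a + 7); both groups contain (14y - 13a + 7).

-(14y - 13a + 7)(4y - 3a)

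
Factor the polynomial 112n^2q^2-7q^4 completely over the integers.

7q^2(4n+q)(4n-q)

Every term has a factor of 7q^2. Then 16n^2-q^2 = (4n)² − (q)².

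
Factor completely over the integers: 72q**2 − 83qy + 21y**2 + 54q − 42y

Group: 9q(8q − 3y + 6) − 7y(8q − 3y + 6); both groups contain (8q − 3y + 6).

(8q − 3y + 6)(9q − 7y)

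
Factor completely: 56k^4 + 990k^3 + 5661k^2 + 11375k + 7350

(2k + 15)(4k + 7)(7k + 10)(k + 7)

Trying the rational-root candidates, k = −7/4 is a root, so (4k + 7) divides it; the quotient is 14k^3 + 223k^2 + 1025k + 1050.
Continuing, k = −7 is a root, so (k + 7) is a factor; dividing leaves 14k^2 + 125k + 150.
The remaining quadratic factors as (2k + 15)(7k + 10).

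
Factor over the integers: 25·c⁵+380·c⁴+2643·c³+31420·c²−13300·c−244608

Testing divisors of the constant over divisors of the leading coefficient, c = −14/5 is a root, so (5·c+14) divides it; the quotient is 5·c⁴+62·c³+355·c²+5290·c−17472.
Continuing, c = 13/5 is a root, so (5·c−13) divides it; the quotient is c³+15·c²+110·c+1344.
Then c = −14 is a root, so (c+14) divides it; the quotient is c²+c+96.
The quadratic c²+c+96 has discriminant −383 < 0 and is irreducible over ℤ.

(5·c+14)·(5·c−13)·(c+14)·(c²+c+96)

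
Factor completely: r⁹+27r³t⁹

r³(r²+3t³)(r⁴−3r²t³+9t⁶)

Every term has a factor of r³; factoring it out leaves r⁶+27t⁹.
Recognize a sum of cubes with the parts 3t³ and r².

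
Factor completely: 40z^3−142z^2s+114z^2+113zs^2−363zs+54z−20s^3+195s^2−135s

(5z−4s+3)(2z−5s)(4z−s+9)

Group: 4z(10z^2−33zs+6z+20s^2−15s) + (−s+9)(10z^2−33zs+6z+20s^2−15s); both groups contain (10z^2−33zs+6z+20s^2−15s), so (4z−s+9) is a factor with cofactor 10z^2−33zs+6z+20s^2−15s.
The cofactor groups again: 10z^2−33zs+6z+20s^2−15s = 2z(5z−4s+3) − 5s(5z−4s+3); both groups contain (5z−4s+3), giving (2z−5s)(5z−4s+3).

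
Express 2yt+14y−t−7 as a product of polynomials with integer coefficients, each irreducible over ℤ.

(2y−1)(t+7)

Group as (2yt+14y) + (−t−7) = 2y(t+7) − (t+7).
Both groups share the factor (t+7).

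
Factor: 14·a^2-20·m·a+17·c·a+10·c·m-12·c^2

-(c-2·a)·(12·c-10·m+7·a)

Group: -c·(12·c-10·m+7·a) + 2·a·(12·c-10·m+7·a); both groups contain (12·c-10·m+7·a).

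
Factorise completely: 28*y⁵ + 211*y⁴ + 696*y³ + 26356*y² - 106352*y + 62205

(4*y - 11)*(7*y - 5)*(y + 13)*(y² - 2*y + 87)

Trying the rational-root candidates, y = -13 is a root, giving the factor (y + 13) and quotient 28*y⁴ - 153*y³ + 2685*y² - 8549*y + 4785.
Then y = 11/4 is a root, so (4*y - 11) divides it; the quotient is 7*y³ - 19*y² + 619*y - 435.
Continuing, y = 5/7 is a root, so (7*y - 5) is a factor; dividing leaves y² - 2*y + 87.
The quadratic y² - 2*y + 87 has discriminant -344 < 0 and is irreducible over ℤ.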